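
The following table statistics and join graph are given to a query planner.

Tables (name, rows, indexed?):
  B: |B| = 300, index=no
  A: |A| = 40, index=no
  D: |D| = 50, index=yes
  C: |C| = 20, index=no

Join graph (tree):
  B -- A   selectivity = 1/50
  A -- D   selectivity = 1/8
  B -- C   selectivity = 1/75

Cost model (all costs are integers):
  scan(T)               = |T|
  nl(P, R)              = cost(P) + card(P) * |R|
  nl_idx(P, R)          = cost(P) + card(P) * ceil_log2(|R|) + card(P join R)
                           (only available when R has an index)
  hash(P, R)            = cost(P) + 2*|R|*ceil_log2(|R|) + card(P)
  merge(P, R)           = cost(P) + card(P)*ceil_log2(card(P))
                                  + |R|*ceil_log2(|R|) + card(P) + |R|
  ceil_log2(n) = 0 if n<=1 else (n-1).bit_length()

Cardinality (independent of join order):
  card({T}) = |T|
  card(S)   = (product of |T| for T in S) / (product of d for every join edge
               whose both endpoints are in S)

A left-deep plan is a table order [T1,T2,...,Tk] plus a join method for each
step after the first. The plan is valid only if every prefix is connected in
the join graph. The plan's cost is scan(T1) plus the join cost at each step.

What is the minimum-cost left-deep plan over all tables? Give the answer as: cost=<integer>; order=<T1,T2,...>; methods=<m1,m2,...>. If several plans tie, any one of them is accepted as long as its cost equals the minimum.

cost=2024; order=B,C,A,D; methods=hash,hash,hash

Selinger DP (subsets sized 1..n):
  {B}: scan cost=300, card=300
  {A}: scan cost=40, card=40
  {D}: scan cost=50, card=50
  {C}: scan cost=20, card=20
  {AB}: card=240; try (A,hash)→1080, (B,merge)→3320, (A,merge)→3580, (B,hash)→5480, (B,nl)→12040, (A,nl)→12300; best=1080 via (A,hash)
  {BC}: card=80; try (C,hash)→800, (B,merge)→3140, (C,merge)→3420, (B,hash)→5440, (B,nl)→6020, (C,nl)→6300; best=800 via (C,hash)
  {AD}: card=250; try (D,nl_idx)→530, (A,hash)→580, (D,merge)→670, (D,hash)→680, (A,merge)→680, (D,nl)→2040 …(+1); best=530 via (D,nl_idx)
  {ABD}: card=1500; try (D,hash)→1920, (D,merge)→3590, (D,nl_idx)→4020, (B,merge)→5780, (B,hash)→6180, (D,nl)→13080 …(+1); best=1920 via (D,hash)
  {ABC}: card=64; try (A,hash)→1360, (C,hash)→1520, (A,merge)→1720, (C,merge)→3360, (A,nl)→4000, (C,nl)→5880; best=1360 via (A,hash)
  {ABCD}: card=400; try (D,hash)→2024, (D,nl_idx)→2144, (D,merge)→2158, (C,hash)→3620, (D,nl)→4560, (C,merge)→20040 …(+1); best=2024 via (D,hash)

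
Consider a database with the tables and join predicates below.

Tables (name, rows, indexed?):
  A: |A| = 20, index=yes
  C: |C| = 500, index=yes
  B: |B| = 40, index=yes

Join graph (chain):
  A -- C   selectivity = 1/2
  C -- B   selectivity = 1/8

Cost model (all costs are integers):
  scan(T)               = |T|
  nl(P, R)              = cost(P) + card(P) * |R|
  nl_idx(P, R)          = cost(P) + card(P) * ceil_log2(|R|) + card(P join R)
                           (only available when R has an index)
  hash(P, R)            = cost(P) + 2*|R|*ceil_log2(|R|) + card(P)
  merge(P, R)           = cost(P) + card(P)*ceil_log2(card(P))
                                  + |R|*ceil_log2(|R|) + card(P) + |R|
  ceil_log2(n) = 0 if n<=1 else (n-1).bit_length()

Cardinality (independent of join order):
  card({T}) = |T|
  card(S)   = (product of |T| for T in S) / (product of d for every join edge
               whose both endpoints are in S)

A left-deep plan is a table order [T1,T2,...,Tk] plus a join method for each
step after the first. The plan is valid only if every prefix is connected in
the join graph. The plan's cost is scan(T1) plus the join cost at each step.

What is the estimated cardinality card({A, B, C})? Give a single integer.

25000

Tables in S: A(20), B(40), C(500)
Edges inside S: A-C(d=2), C-B(d=8)
numerator = 20 * 40 * 500 = 400000
denominator = 2 * 8 = 16
card(S) = 400000 / 16 = 25000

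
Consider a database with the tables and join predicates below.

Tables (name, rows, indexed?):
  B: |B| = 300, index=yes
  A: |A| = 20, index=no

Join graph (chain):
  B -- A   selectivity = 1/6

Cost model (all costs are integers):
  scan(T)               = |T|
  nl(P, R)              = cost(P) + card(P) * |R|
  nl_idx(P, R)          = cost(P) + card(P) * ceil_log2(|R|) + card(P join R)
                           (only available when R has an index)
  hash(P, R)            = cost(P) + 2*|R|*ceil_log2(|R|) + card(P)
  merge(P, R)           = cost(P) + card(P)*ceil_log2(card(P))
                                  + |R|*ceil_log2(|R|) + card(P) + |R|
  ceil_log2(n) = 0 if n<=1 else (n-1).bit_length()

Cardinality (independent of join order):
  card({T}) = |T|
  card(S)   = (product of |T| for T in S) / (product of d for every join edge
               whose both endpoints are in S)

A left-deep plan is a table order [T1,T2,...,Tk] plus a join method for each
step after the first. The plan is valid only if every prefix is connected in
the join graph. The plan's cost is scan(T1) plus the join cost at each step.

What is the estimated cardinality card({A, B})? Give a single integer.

1000

Tables in S: A(20), B(300)
Edges inside S: B-A(d=6)
numerator = 20 * 300 = 6000
denominator = 6 = 6
card(S) = 6000 / 6 = 1000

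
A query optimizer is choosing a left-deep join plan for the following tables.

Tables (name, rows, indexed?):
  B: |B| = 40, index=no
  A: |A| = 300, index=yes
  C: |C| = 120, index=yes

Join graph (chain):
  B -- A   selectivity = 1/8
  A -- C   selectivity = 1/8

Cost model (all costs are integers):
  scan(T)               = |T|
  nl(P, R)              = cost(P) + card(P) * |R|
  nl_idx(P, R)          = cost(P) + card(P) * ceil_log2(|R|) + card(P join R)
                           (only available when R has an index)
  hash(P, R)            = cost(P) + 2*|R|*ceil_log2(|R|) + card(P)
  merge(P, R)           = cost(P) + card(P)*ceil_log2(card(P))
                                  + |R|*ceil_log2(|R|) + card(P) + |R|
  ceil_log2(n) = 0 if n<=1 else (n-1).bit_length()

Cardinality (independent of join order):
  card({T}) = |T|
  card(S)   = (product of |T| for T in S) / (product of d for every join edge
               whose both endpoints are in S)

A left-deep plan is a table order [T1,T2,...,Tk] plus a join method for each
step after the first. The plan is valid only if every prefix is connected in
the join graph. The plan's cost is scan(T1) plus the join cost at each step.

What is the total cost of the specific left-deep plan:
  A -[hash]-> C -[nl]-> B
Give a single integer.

182280

step 1: scan A: cost=300, card=300
step 2: join C via hash
    card(P join C) = 300*120/(8) = 4500
    cost = 300 + 2*120*7 + 300 = 2280
step 3: join B via nl
    card(P join B) = 4500*40/(8) = 22500
    cost = 2280 + 4500*40 = 182280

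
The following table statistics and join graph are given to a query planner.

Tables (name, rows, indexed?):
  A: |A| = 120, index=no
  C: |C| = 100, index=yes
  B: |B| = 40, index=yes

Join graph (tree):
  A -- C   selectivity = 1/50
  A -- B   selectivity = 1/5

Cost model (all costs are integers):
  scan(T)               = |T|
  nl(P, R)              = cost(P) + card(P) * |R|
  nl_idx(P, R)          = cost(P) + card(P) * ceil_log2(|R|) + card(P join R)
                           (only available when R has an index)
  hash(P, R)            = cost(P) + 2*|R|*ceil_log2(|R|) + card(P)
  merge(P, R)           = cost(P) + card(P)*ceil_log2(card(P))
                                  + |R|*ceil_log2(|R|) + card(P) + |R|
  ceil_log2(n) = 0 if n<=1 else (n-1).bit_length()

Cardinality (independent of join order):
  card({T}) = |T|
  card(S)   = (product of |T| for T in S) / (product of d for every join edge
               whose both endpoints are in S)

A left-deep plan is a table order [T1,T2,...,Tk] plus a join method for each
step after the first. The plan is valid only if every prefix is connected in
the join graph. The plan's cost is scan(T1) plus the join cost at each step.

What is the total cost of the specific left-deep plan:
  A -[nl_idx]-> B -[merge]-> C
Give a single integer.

step 1: scan A: cost=120, card=120
step 2: join B via nl_idx
    card(P join B) = 120*40/(5) = 960
    cost = 120 + 120*6 + 960 = 1800
step 3: join C via merge
    card(P join C) = 960*100/(50) = 1920
    cost = 1800 + 960*10 + 100*7 + 960 + 100 = 13160

13160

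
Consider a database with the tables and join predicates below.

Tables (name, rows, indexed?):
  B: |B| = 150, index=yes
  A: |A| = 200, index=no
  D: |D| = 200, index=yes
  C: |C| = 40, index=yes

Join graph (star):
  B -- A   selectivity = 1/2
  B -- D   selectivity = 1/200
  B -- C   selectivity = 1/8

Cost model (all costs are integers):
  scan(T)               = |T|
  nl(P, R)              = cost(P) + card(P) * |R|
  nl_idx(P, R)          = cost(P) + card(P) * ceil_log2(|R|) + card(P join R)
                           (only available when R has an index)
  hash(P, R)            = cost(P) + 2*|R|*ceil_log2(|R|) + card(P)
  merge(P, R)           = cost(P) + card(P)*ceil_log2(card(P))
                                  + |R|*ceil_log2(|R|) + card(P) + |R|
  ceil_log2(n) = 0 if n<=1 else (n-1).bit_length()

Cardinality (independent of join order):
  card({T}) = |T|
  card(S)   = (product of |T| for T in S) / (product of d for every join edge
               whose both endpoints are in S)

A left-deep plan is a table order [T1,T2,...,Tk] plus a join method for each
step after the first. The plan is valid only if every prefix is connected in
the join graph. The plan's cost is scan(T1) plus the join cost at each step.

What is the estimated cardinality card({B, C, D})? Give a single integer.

Tables in S: B(150), C(40), D(200)
Edges inside S: B-D(d=200), B-C(d=8)
numerator = 150 * 40 * 200 = 1200000
denominator = 200 * 8 = 1600
card(S) = 1200000 / 1600 = 750

750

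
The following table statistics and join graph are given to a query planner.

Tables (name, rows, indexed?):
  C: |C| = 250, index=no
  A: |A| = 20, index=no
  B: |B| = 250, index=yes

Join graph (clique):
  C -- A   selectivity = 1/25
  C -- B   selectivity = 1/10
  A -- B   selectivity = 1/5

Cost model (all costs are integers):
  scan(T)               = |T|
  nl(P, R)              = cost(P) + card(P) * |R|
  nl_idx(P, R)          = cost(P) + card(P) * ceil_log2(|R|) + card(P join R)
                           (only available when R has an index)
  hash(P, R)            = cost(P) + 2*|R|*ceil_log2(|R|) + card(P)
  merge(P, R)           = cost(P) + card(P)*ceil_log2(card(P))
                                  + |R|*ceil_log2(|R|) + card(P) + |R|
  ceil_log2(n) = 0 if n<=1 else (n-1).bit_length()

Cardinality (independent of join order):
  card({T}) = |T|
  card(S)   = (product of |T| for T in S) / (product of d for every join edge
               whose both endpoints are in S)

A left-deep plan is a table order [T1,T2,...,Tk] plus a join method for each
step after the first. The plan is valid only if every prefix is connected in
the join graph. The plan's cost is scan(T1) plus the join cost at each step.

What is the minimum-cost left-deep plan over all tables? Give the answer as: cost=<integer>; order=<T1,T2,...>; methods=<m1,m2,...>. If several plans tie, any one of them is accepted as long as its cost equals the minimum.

cost=3300; order=C,A,B; methods=hash,nl_idx

Selinger DP (subsets sized 1..n):
  {C}: scan cost=250, card=250
  {A}: scan cost=20, card=20
  {B}: scan cost=250, card=250
  {AC}: card=200; try (A,hash)→700, (C,merge)→2390, (A,merge)→2620, (C,hash)→4040, (C,nl)→5020, (A,nl)→5250; best=700 via (A,hash)
  {BC}: card=6250; try (C,hash)→4500, (B,hash)→4500, (C,merge)→4750, (B,merge)→4750, (B,nl_idx)→8500, (C,nl)→62750 …(+1); best=4500 via (C,hash)
  {AB}: card=1000; try (A,hash)→700, (B,nl_idx)→1180, (B,merge)→2390, (A,merge)→2620, (B,hash)→4040, (B,nl)→5020 …(+1); best=700 via (A,hash)
  {ABC}: card=1000; try (B,nl_idx)→3300, (B,merge)→4750, (B,hash)→4900, (C,hash)→5700, (A,hash)→10950, (C,merge)→13950 …(+4); best=3300 via (B,nl_idx)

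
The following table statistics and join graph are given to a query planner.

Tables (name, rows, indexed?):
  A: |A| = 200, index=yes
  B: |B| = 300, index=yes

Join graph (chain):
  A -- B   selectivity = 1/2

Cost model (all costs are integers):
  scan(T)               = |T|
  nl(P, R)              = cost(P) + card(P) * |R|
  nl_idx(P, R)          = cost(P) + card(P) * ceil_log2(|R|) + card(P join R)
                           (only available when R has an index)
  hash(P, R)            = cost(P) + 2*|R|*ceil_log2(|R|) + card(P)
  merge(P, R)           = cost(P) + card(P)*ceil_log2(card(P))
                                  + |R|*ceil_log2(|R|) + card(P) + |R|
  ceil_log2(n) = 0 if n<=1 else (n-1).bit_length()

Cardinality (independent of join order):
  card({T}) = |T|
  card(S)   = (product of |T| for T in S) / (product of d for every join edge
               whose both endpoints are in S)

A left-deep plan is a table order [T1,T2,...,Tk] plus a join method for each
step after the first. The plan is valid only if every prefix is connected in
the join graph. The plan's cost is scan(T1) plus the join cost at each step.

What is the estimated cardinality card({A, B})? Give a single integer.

Tables in S: A(200), B(300)
Edges inside S: A-B(d=2)
numerator = 200 * 300 = 60000
denominator = 2 = 2
card(S) = 60000 / 2 = 30000

30000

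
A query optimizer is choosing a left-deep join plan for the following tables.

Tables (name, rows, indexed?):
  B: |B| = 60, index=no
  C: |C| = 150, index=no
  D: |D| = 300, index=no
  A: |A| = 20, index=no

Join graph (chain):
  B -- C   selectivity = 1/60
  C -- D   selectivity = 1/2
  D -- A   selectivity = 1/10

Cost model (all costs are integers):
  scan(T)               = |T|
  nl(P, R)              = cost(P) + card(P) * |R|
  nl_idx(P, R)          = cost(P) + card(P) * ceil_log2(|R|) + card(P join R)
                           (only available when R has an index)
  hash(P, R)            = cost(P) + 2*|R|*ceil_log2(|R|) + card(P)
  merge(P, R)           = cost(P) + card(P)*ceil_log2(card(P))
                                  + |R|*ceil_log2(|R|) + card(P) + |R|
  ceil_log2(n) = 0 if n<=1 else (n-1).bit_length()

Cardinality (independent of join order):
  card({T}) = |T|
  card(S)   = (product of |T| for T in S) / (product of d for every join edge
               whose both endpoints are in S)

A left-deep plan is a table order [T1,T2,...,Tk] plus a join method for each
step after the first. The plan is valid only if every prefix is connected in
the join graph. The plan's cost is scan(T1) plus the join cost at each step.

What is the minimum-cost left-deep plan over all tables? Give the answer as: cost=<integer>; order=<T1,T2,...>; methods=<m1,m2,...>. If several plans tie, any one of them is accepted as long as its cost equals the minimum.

cost=28070; order=C,B,D,A; methods=hash,merge,hash

Selinger DP (subsets sized 1..n):
  {B}: scan cost=60, card=60
  {C}: scan cost=150, card=150
  {D}: scan cost=300, card=300
  {A}: scan cost=20, card=20
  {BC}: card=150; try (B,hash)→1020, (C,merge)→1830, (B,merge)→1920, (C,hash)→2520, (C,nl)→9060, (B,nl)→9150; best=1020 via (B,hash)
  {CD}: card=22500; try (C,hash)→3000, (D,merge)→4500, (C,merge)→4650, (D,hash)→5700, (D,nl)→45150, (C,nl)→45300; best=3000 via (C,hash)
  {AD}: card=600; try (A,hash)→800, (D,merge)→3140, (A,merge)→3420, (D,hash)→5440, (D,nl)→6020, (A,nl)→6300; best=800 via (A,hash)
  {BCD}: card=22500; try (D,merge)→5370, (D,hash)→6570, (B,hash)→26220, (D,nl)→46020, (B,merge)→363420, (B,nl)→1353000; best=5370 via (D,merge)
  {ACD}: card=45000; try (C,hash)→3800, (C,merge)→8750, (A,hash)→25700, (C,nl)→90800, (A,merge)→363120, (A,nl)→453000; best=3800 via (C,hash)
  {ABCD}: card=45000; try (A,hash)→28070, (B,hash)→49520, (A,merge)→365490, (A,nl)→455370, (B,merge)→769220, (B,nl)→2703800; best=28070 via (A,hash)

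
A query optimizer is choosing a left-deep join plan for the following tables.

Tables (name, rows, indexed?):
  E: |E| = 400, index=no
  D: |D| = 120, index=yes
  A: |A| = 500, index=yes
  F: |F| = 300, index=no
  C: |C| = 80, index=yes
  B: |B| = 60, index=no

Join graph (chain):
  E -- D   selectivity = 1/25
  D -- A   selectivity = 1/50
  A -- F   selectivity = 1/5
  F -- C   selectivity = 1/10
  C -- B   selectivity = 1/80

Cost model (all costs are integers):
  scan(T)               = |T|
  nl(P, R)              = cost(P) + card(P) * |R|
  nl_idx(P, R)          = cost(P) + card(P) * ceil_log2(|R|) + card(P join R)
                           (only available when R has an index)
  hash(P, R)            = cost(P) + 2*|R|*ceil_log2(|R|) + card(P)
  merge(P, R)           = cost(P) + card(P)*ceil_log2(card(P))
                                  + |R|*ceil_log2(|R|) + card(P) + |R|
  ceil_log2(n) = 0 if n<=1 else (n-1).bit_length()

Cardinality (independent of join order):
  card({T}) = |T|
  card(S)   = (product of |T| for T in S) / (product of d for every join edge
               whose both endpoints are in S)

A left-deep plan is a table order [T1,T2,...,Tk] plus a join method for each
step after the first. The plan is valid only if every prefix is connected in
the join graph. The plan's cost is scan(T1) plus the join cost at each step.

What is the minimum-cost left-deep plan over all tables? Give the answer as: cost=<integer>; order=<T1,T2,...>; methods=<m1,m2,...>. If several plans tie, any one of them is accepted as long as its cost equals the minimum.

Selinger DP (subsets sized 1..n):
  {E}: scan cost=400, card=400
  {D}: scan cost=120, card=120
  {A}: scan cost=500, card=500
  {F}: scan cost=300, card=300
  {C}: scan cost=80, card=80
  {B}: scan cost=60, card=60
  {DE}: card=1920; try (D,hash)→2480, (E,merge)→5080, (D,nl_idx)→5120, (D,merge)→5360, (E,hash)→7440, (E,nl)→48120 …(+1); best=2480 via (D,hash)
  {AD}: card=1200; try (A,nl_idx)→2400, (D,hash)→2680, (D,nl_idx)→5200, (A,merge)→6080, (D,merge)→6460, (A,hash)→9240 …(+2); best=2400 via (A,nl_idx)
  {AF}: card=30000; try (F,hash)→6400, (A,merge)→8300, (F,merge)→8500, (A,hash)→9600, (A,nl_idx)→33000, (A,nl)→150300 …(+1); best=6400 via (F,hash)
  {CF}: card=2400; try (C,hash)→1720, (F,merge)→3720, (C,merge)→3940, (C,nl_idx)→4800, (F,hash)→5560, (F,nl)→24080 …(+1); best=1720 via (C,hash)
  {BC}: card=60; try (C,nl_idx)→540, (B,hash)→880, (C,merge)→1120, (B,merge)→1140, (C,hash)→1240, (C,nl)→4860 …(+1); best=540 via (C,nl_idx)
  {ADE}: card=19200; try (E,hash)→10800, (A,hash)→13400, (E,merge)→20800, (A,merge)→30520, (A,nl_idx)→38960, (E,nl)→482400 …(+1); best=10800 via (E,hash)
  {ADF}: card=72000; try (F,hash)→9000, (F,merge)→19800, (D,hash)→38080, (D,nl_idx)→288400, (F,nl)→362400, (D,merge)→487360 …(+1); best=9000 via (F,hash)
  {ACF}: card=240000; try (A,hash)→13120, (C,hash)→37520, (A,merge)→37920, (A,nl_idx)→263320, (C,nl_idx)→456400, (C,merge)→487040 …(+2); best=13120 via (A,hash)
  {BCF}: card=1800; try (F,merge)→3960, (B,hash)→4840, (F,hash)→6000, (F,nl)→18540, (B,merge)→33340, (B,nl)→145720; best=3960 via (F,merge)
  {ADEF}: card=1152000; try (F,hash)→35400, (E,hash)→88200, (F,merge)→321000, (E,merge)→1309000, (F,nl)→5770800, (E,nl)→28809000; best=35400 via (F,hash)
  {ACDF}: card=576000; try (C,hash)→82120, (D,hash)→254800, (C,nl_idx)→1089000, (C,merge)→1305640, (D,nl_idx)→2269120, (D,merge)→4574080 …(+2); best=82120 via (C,hash)
  {ABCF}: card=180000; try (A,hash)→14760, (A,merge)→30560, (A,nl_idx)→200160, (B,hash)→253840, (A,nl)→903960, (B,merge)→4573540 …(+1); best=14760 via (A,hash)
  {ACDEF}: card=9216000; try (E,hash)→665320, (C,hash)→1188520, (E,merge)→12182120, (C,nl_idx)→17315400, (C,merge)→25380040, (C,nl)→92195400 …(+1); best=665320 via (E,hash)
  {ABCDF}: card=432000; try (D,hash)→196440, (B,hash)→658840, (D,nl_idx)→1706760, (D,merge)→3435720, (B,merge)→12178540, (D,nl)→21614760 …(+1); best=196440 via (D,hash)
  {ABCDEF}: card=6912000; try (E,hash)→635640, (E,merge)→8840440, (B,hash)→9882040, (E,nl)→172996440, (B,merge)→231065740, (B,nl)→553625320; best=635640 via (E,hash)

cost=635640; order=B,C,F,A,D,E; methods=nl_idx,merge,hash,hash,hash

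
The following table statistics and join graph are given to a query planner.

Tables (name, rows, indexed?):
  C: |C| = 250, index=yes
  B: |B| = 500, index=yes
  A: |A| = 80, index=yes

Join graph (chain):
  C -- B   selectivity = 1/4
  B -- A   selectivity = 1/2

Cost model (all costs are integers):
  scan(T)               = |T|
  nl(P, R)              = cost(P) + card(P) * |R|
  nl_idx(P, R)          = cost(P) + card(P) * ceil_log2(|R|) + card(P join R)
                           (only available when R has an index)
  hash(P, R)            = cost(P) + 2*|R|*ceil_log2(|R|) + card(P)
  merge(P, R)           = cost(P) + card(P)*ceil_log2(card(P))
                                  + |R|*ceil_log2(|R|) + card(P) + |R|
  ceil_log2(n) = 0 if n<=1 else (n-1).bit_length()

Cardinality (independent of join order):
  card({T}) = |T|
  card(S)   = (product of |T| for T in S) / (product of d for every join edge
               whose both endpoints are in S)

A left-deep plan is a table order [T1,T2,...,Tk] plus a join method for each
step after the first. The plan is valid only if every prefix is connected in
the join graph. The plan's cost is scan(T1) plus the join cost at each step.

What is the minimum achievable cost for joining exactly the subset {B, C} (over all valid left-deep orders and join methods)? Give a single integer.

Selinger DP over subsets of {B,C}:
  {C}: scan cost=250, card=250
  {B}: scan cost=500, card=500
  {BC}: card=31250; try (C,hash)→5000, (B,merge)→7500, (C,merge)→7750, (B,hash)→9500, (B,nl_idx)→33750, (C,nl_idx)→35750 …(+2); best=5000 via (C,hash)

5000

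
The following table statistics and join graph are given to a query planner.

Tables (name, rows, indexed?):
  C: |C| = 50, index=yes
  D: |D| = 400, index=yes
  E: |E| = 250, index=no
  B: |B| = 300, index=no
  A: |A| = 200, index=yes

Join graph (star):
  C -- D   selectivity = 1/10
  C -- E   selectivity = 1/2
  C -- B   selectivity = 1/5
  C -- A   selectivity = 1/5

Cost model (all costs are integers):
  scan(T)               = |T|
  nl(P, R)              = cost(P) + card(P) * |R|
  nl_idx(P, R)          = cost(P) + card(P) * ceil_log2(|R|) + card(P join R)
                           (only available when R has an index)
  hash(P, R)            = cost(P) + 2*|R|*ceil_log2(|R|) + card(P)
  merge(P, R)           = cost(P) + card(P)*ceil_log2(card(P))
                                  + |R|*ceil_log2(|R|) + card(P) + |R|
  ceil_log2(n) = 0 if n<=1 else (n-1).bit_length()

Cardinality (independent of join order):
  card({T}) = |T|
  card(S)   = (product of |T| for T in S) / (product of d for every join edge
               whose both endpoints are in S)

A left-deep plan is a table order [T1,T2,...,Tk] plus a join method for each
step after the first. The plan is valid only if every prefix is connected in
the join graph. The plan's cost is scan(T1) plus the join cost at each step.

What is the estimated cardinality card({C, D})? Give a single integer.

Tables in S: C(50), D(400)
Edges inside S: C-D(d=10)
numerator = 50 * 400 = 20000
denominator = 10 = 10
card(S) = 20000 / 10 = 2000

2000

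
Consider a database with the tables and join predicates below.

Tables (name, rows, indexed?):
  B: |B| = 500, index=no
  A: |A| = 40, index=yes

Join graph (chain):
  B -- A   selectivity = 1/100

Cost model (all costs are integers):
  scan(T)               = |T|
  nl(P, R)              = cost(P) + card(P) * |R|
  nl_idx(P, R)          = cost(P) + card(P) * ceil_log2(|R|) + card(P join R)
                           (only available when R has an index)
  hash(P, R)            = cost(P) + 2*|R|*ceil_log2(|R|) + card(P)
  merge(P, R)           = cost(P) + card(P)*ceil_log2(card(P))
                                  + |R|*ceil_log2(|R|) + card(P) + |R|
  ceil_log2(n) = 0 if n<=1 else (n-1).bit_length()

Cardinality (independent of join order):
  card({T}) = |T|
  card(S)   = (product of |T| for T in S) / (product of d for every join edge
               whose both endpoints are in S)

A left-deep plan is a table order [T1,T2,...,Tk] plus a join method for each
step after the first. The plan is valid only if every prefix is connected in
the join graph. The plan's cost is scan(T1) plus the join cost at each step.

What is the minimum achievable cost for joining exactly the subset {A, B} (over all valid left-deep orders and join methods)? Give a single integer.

Selinger DP over subsets of {A,B}:
  {B}: scan cost=500, card=500
  {A}: scan cost=40, card=40
  {AB}: card=200; try (A,hash)→1480, (A,nl_idx)→3700, (B,merge)→5320, (A,merge)→5780, (B,hash)→9080, (B,nl)→20040 …(+1); best=1480 via (A,hash)

1480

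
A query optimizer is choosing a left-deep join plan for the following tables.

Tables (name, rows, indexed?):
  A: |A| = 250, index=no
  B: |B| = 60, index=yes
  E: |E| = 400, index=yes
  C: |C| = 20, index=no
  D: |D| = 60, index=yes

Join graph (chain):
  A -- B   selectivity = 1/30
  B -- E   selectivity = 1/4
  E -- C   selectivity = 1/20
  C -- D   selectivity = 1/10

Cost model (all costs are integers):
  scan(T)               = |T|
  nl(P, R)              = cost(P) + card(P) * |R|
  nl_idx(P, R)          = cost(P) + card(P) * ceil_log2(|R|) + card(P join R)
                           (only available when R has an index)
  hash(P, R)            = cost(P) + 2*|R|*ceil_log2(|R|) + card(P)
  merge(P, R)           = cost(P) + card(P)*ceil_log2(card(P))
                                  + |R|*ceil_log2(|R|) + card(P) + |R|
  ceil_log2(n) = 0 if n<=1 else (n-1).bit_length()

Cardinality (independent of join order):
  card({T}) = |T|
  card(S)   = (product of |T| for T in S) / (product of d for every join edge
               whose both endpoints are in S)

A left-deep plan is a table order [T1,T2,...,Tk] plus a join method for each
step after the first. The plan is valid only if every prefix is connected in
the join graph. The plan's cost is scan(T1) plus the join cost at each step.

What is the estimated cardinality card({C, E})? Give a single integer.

Tables in S: C(20), E(400)
Edges inside S: E-C(d=20)
numerator = 20 * 400 = 8000
denominator = 20 = 20
card(S) = 8000 / 20 = 400

400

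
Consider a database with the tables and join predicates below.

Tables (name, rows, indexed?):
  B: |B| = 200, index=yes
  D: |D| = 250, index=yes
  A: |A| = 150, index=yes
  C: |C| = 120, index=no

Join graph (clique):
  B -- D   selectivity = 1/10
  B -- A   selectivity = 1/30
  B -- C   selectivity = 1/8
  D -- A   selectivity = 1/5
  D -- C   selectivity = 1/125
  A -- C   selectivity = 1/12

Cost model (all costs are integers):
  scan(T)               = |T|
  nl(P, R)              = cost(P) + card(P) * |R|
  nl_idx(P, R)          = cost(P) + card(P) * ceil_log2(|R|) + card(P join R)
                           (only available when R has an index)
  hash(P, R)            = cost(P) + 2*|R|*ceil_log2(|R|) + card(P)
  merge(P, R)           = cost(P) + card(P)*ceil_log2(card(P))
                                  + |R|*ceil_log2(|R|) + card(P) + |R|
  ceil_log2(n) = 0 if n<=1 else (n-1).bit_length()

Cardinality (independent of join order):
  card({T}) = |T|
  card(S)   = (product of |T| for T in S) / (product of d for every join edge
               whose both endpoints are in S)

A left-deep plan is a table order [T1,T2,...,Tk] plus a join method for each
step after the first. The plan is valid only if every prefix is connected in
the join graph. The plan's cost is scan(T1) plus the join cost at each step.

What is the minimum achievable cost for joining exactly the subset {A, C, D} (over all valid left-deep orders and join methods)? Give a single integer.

Selinger DP over subsets of {A,C,D}:
  {D}: scan cost=250, card=250
  {A}: scan cost=150, card=150
  {C}: scan cost=120, card=120
  {AD}: card=7500; try (A,hash)→2900, (D,merge)→3750, (A,merge)→3850, (D,hash)→4300, (D,nl_idx)→8850, (A,nl_idx)→9750 …(+2); best=2900 via (A,hash)
  {CD}: card=240; try (D,nl_idx)→1320, (C,hash)→2180, (D,merge)→3330, (C,merge)→3460, (D,hash)→4240, (D,nl)→30120 …(+1); best=1320 via (D,nl_idx)
  {AC}: card=1500; try (C,hash)→1980, (A,merge)→2430, (C,merge)→2460, (A,nl_idx)→2580, (A,hash)→2640, (A,nl)→18120 …(+1); best=1980 via (C,hash)
  {ACD}: card=600; try (A,nl_idx)→3840, (A,hash)→3960, (A,merge)→4830, (D,hash)→7480, (C,hash)→12080, (D,nl_idx)→14580 …(+5); best=3840 via (A,nl_idx)

3840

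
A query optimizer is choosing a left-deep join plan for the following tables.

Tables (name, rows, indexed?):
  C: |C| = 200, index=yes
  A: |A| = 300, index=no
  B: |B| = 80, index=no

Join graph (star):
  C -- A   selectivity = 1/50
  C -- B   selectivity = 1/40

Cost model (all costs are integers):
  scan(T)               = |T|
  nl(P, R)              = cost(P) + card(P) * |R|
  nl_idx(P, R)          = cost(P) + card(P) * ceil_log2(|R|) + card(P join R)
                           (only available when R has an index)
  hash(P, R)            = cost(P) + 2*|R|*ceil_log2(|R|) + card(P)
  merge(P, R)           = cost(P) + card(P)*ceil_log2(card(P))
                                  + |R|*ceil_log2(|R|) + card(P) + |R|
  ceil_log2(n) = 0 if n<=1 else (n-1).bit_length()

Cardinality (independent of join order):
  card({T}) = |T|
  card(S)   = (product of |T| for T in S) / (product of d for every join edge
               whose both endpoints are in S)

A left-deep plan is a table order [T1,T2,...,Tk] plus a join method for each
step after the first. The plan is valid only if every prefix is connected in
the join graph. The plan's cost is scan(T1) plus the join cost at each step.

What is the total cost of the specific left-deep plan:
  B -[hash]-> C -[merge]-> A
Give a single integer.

step 1: scan B: cost=80, card=80
step 2: join C via hash
    card(P join C) = 80*200/(40) = 400
    cost = 80 + 2*200*8 + 80 = 3360
step 3: join A via merge
    card(P join A) = 400*300/(50) = 2400
    cost = 3360 + 400*9 + 300*9 + 400 + 300 = 10360

10360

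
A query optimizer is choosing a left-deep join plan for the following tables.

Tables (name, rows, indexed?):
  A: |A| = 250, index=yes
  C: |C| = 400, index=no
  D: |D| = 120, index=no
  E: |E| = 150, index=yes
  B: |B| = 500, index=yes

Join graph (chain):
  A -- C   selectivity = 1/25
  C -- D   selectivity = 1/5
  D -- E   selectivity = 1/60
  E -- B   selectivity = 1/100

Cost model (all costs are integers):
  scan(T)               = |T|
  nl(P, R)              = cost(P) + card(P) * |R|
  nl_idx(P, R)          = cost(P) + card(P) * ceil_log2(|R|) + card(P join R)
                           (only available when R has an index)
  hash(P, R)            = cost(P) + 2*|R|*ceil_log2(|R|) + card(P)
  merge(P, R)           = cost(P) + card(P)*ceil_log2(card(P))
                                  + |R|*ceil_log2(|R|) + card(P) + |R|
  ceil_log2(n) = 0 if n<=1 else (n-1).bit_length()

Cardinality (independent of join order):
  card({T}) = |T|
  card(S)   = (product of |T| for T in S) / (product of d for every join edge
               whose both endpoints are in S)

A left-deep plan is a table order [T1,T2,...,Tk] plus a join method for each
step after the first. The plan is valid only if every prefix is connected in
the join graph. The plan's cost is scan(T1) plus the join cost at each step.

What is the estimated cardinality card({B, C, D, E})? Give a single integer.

120000

Tables in S: B(500), C(400), D(120), E(150)
Edges inside S: C-D(d=5), D-E(d=60), E-B(d=100)
numerator = 500 * 400 * 120 * 150 = 3600000000
denominator = 5 * 60 * 100 = 30000
card(S) = 3600000000 / 30000 = 120000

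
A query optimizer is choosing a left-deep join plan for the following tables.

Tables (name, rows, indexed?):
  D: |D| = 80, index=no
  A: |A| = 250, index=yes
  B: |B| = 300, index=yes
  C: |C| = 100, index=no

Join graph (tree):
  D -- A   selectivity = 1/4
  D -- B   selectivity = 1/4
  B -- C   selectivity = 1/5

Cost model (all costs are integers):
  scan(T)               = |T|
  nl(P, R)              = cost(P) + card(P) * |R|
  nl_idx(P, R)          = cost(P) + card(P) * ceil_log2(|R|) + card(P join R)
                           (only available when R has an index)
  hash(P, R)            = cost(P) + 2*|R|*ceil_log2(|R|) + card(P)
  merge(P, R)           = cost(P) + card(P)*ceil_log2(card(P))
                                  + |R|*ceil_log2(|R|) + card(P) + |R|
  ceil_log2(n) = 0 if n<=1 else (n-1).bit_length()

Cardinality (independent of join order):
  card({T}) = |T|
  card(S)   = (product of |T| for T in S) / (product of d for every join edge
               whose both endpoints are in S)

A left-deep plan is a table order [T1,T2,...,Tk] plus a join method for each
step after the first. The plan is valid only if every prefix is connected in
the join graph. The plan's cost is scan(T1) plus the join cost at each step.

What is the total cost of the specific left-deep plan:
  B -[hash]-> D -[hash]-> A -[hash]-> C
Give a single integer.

step 1: scan B: cost=300, card=300
step 2: join D via hash
    card(P join D) = 300*80/(4) = 6000
    cost = 300 + 2*80*7 + 300 = 1720
step 3: join A via hash
    card(P join A) = 6000*250/(4) = 375000
    cost = 1720 + 2*250*8 + 6000 = 11720
step 4: join C via hash
    card(P join C) = 375000*100/(5) = 7500000
    cost = 11720 + 2*100*7 + 375000 = 388120

388120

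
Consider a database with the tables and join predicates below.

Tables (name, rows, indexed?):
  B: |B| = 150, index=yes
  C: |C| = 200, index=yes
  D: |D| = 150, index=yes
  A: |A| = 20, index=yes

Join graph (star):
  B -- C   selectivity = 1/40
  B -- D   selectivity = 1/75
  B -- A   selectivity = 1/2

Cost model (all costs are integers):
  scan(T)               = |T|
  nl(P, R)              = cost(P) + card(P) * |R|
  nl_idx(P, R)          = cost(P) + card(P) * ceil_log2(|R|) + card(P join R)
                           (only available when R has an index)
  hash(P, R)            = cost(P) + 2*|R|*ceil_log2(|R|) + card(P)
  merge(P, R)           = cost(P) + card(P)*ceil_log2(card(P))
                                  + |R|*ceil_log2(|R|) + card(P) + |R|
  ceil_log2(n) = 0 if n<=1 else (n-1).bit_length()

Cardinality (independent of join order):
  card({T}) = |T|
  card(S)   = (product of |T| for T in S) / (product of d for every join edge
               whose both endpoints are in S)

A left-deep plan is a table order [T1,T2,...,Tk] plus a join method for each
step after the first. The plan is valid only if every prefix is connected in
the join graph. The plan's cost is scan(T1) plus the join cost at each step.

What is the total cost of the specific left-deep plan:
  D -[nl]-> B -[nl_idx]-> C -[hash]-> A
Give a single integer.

28250

step 1: scan D: cost=150, card=150
step 2: join B via nl
    card(P join B) = 150*150/(75) = 300
    cost = 150 + 150*150 = 22650
step 3: join C via nl_idx
    card(P join C) = 300*200/(40) = 1500
    cost = 22650 + 300*8 + 1500 = 26550
step 4: join A via hash
    card(P join A) = 1500*20/(2) = 15000
    cost = 26550 + 2*20*5 + 1500 = 28250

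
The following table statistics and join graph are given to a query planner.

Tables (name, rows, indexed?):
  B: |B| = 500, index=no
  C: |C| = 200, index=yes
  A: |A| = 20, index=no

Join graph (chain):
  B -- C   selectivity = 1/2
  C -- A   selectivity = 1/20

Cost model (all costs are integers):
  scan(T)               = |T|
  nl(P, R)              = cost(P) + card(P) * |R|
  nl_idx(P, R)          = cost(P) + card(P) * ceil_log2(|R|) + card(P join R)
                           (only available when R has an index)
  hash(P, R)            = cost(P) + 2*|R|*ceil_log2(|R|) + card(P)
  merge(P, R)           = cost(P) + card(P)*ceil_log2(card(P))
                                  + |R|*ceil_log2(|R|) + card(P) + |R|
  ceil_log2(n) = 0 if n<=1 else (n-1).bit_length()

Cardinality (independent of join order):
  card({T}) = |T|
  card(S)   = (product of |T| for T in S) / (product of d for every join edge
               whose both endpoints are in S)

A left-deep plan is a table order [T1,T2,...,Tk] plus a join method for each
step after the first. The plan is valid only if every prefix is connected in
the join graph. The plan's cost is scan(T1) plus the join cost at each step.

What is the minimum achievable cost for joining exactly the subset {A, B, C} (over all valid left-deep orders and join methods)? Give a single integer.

Selinger DP over subsets of {A,B,C}:
  {B}: scan cost=500, card=500
  {C}: scan cost=200, card=200
  {A}: scan cost=20, card=20
  {BC}: card=50000; try (C,hash)→4200, (B,merge)→7000, (C,merge)→7300, (B,hash)→9400, (C,nl_idx)→54500, (B,nl)→100200 …(+1); best=4200 via (C,hash)
  {AC}: card=200; try (C,nl_idx)→380, (A,hash)→600, (C,merge)→1940, (A,merge)→2120, (C,hash)→3240, (C,nl)→4020 …(+1); best=380 via (C,nl_idx)
  {ABC}: card=50000; try (B,merge)→7180, (B,hash)→9580, (A,hash)→54400, (B,nl)→100380, (A,merge)→854320, (A,nl)→1004200; best=7180 via (B,merge)

7180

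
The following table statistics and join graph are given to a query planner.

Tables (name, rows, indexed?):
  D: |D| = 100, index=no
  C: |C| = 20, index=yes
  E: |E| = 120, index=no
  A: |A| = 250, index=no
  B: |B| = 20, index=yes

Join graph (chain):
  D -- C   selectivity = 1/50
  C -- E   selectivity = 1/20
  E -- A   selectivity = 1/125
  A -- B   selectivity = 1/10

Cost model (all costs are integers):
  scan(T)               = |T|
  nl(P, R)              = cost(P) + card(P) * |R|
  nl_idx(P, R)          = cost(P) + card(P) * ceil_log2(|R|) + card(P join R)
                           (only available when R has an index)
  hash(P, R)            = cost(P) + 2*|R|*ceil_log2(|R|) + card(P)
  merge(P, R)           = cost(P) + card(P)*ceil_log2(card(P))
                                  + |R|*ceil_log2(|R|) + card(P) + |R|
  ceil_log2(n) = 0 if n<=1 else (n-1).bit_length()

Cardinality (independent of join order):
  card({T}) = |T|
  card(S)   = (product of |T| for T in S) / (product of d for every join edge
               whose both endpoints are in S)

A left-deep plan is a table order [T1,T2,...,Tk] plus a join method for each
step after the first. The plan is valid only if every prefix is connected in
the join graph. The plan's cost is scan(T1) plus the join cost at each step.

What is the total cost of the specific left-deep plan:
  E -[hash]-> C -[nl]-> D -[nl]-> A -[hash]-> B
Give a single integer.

73120

step 1: scan E: cost=120, card=120
step 2: join C via hash
    card(P join C) = 120*20/(20) = 120
    cost = 120 + 2*20*5 + 120 = 440
step 3: join D via nl
    card(P join D) = 120*100/(50) = 240
    cost = 440 + 120*100 = 12440
step 4: join A via nl
    card(P join A) = 240*250/(125) = 480
    cost = 12440 + 240*250 = 72440
step 5: join B via hash
    card(P join B) = 480*20/(10) = 960
    cost = 72440 + 2*20*5 + 480 = 73120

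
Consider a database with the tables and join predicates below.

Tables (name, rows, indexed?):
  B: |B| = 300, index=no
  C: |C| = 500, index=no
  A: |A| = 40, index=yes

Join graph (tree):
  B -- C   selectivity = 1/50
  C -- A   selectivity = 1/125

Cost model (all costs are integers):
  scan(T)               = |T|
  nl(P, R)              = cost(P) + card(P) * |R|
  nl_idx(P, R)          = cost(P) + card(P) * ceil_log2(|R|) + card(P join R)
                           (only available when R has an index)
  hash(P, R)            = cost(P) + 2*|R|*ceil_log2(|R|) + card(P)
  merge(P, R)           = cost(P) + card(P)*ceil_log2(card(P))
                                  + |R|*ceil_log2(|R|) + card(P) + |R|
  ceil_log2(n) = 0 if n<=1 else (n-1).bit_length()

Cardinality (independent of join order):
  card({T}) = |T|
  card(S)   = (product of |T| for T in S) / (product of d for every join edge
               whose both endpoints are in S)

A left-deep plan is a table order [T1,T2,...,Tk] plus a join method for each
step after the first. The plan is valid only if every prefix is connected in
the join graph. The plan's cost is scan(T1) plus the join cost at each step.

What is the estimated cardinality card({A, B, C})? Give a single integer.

Tables in S: A(40), B(300), C(500)
Edges inside S: B-C(d=50), C-A(d=125)
numerator = 40 * 300 * 500 = 6000000
denominator = 50 * 125 = 6250
card(S) = 6000000 / 6250 = 960

960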